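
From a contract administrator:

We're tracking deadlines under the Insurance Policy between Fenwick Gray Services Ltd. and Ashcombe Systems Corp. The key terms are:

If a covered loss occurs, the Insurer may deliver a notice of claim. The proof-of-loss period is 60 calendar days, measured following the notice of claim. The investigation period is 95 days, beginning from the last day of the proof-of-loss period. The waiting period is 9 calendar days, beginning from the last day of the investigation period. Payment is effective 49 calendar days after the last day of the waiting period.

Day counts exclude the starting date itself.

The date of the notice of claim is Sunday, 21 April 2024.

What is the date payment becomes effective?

Adding 60 calendar days to 21 April 2024 gives 20 June 2024, which is the last day of the proof-of-loss period.
The last day of the investigation period: 20 June 2024 + 95 days = 23 September 2024.
The last day of the waiting period: 9 calendar days after 23 September 2024 is 2 October 2024.
The date payment becomes effective: 2 October 2024 + 49 days = 20 November 2024.

20 November 2024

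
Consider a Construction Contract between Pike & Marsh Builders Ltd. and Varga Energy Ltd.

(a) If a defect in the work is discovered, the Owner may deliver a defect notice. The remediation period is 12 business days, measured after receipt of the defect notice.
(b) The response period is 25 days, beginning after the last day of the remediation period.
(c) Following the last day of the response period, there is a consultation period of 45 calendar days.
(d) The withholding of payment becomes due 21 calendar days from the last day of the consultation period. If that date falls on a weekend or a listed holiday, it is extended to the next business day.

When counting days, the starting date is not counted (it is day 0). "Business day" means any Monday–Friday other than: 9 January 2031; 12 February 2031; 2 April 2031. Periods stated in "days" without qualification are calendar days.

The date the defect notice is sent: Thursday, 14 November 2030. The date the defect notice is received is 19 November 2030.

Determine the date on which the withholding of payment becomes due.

6 March 2031

The last day of the remediation period: 12 business days after Tuesday, 19 November 2030, skipping weekends — Nov 20, Nov 21, Nov 22, Nov 25, …, Dec 3, Dec 4, Dec 5 — lands on Thursday, 5 December 2030.
Adding 25 calendar days to 5 December 2030 gives 30 December 2030, which is the last day of the response period.
The last day of the consultation period: 45 calendar days after 30 December 2030 is 13 February 2031.
Adding 21 calendar days to 13 February 2031 gives 6 March 2031, which is the date on which the withholding of payment becomes due. 6 March 2031 is a Thursday and is not a listed holiday, so no roll-forward applies.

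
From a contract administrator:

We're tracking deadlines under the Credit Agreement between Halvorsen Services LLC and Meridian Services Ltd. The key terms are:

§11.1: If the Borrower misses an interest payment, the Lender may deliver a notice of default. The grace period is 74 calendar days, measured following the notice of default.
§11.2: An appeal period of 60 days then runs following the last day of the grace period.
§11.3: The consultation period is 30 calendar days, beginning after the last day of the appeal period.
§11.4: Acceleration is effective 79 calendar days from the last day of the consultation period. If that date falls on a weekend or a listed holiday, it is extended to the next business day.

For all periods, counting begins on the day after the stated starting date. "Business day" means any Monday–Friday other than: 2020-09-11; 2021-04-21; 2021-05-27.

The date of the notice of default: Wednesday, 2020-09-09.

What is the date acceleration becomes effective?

2021-05-10

The last day of the grace period: 74 calendar days after 2020-09-09 is 2020-11-22.
The last day of the appeal period: 60 calendar days after 2020-11-22 is 2021-01-21.
The last day of the consultation period: 2021-01-21 + 30 days = 2021-02-20.
Adding 79 calendar days to 2021-02-20 gives 2021-05-10, which is the date acceleration becomes effective. 2021-05-10 is a Monday and is not a listed holiday, so no roll-forward applies.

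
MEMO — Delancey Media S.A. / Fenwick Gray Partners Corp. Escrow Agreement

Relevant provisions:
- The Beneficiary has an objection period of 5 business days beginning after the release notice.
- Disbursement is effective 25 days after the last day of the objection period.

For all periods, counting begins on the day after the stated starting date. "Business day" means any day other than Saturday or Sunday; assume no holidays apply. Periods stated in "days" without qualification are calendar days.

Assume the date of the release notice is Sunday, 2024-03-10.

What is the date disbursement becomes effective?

From Sunday, 2024-03-10, 5 business days (Mar 11, Mar 12, Mar 13, Mar 14, Mar 15, skipping weekends) brings us to Friday, 2024-03-15, which is the last day of the objection period.
The date disbursement becomes effective: 25 calendar days after 2024-03-15 is 2024-04-09.

2024-04-09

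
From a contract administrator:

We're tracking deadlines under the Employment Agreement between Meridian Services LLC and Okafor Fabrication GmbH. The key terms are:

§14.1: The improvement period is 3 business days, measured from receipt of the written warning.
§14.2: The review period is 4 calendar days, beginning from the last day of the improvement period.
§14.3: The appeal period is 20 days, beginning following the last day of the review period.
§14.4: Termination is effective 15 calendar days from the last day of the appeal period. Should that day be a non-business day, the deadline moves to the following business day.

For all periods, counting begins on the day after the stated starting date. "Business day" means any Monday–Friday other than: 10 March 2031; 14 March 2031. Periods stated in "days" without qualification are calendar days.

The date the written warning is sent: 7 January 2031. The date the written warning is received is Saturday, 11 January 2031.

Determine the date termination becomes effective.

24 February 2031

The last day of the improvement period: counting 3 business days from Saturday, 11 January 2031 (Jan 13, Jan 14, Jan 15, skipping weekends) reaches Wednesday, 15 January 2031.
The last day of the review period: 4 calendar days after 15 January 2031 is 19 January 2031.
The last day of the appeal period: 19 January 2031 + 20 days = 8 February 2031.
Adding 15 calendar days to 8 February 2031 gives 23 February 2031, which is the date termination becomes effective. That falls on a Sunday, so it rolls to the next business day, Monday, 24 February 2031.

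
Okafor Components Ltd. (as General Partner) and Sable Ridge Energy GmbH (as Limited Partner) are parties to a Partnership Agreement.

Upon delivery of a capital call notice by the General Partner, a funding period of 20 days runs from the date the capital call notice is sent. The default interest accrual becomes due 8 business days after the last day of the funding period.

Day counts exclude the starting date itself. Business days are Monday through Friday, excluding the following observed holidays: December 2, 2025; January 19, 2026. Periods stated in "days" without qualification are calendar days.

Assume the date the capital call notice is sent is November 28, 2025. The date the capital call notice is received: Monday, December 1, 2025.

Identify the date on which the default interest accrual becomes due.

Adding 20 calendar days to November 28, 2025 gives December 18, 2025, which is the last day of the funding period.
The date on which the default interest accrual becomes due: counting 8 business days from Thursday, December 18, 2025 (Dec 19, Dec 22, Dec 23, Dec 24, Dec 25, Dec 26, Dec 29, Dec 30, skipping weekends) reaches Tuesday, December 30, 2025.

December 30, 2025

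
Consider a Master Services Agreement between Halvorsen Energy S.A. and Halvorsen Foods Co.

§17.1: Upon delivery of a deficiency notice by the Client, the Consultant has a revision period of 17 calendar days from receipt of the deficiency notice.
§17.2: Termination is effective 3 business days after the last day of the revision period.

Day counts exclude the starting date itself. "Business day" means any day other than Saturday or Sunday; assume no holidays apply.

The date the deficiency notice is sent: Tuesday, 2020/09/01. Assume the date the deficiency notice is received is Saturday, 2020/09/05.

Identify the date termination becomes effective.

2020/09/25

The last day of the revision period: 2020/09/05 + 17 days = 2020/09/22.
From Tuesday, 2020/09/22, 3 business days (Sep 23, Sep 24, Sep 25, skipping weekends) brings us to Friday, 2020/09/25, which is the date termination becomes effective.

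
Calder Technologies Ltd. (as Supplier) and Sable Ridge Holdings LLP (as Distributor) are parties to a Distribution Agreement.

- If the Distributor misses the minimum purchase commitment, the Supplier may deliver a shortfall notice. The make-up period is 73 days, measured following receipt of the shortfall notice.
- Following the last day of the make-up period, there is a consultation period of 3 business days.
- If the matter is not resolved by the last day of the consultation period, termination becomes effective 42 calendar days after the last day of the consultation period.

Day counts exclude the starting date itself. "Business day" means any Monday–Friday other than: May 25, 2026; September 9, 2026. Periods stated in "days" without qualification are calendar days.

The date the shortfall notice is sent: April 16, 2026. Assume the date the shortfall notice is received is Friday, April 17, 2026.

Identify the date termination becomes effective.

August 13, 2026

Adding 73 calendar days to April 17, 2026 gives June 29, 2026, which is the last day of the make-up period.
The last day of the consultation period: counting 3 business days from Monday, June 29, 2026 (Jun 30, Jul 1, Jul 2, skipping weekends) reaches Thursday, July 2, 2026.
Adding 42 calendar days to July 2, 2026 gives August 13, 2026, which is the date termination becomes effective.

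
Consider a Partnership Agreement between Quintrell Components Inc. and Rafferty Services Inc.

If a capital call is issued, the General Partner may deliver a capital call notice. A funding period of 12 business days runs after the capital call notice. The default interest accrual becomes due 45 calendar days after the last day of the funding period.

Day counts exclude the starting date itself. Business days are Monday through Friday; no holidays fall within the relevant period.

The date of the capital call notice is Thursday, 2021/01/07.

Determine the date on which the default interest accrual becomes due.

2021/03/11

The last day of the funding period: counting 12 business days from Thursday, 2021/01/07 (Jan 8, Jan 11, Jan 12, Jan 13, …, Jan 21, Jan 22, Jan 25, skipping weekends) reaches Monday, 2021/01/25.
The date on which the default interest accrual becomes due: 45 calendar days after 2021/01/25 is 2021/03/11.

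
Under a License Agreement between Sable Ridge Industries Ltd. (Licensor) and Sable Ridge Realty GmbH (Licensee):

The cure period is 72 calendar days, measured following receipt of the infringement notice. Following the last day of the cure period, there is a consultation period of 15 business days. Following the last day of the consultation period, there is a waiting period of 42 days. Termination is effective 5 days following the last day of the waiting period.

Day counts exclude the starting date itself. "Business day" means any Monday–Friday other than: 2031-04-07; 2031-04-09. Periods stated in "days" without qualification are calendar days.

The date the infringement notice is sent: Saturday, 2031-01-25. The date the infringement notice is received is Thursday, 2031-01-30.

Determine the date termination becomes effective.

2031-06-18

Adding 72 calendar days to 2031-01-30 gives 2031-04-12, which is the last day of the cure period.
The last day of the consultation period: counting 15 business days from Saturday, 2031-04-12 (Apr 14, Apr 15, Apr 16, Apr 17, …, Apr 30, May 1, May 2, skipping weekends) reaches Friday, 2031-05-02.
Adding 42 calendar days to 2031-05-02 gives 2031-06-13, which is the last day of the waiting period.
The date termination becomes effective: 5 calendar days after 2031-06-13 is 2031-06-18.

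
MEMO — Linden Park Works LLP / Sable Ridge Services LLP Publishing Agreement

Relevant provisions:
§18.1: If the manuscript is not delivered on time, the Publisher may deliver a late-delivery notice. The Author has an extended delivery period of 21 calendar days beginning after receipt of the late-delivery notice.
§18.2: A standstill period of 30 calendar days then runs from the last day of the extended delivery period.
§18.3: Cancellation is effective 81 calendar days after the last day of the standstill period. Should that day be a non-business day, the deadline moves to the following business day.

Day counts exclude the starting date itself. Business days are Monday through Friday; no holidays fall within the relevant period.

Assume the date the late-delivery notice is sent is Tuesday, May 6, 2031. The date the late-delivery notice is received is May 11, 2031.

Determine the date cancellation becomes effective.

The last day of the extended delivery period: 21 calendar days after May 11, 2031 is Jun 1, 2031.
The last day of the standstill period: Jun 1, 2031 + 30 days = Jul 1, 2031.
The date cancellation becomes effective: 81 calendar days after Jul 1, 2031 is Sep 20, 2031. That falls on a Saturday, so it rolls to the next business day, Monday, Sep 22, 2031.

Sep 22, 2031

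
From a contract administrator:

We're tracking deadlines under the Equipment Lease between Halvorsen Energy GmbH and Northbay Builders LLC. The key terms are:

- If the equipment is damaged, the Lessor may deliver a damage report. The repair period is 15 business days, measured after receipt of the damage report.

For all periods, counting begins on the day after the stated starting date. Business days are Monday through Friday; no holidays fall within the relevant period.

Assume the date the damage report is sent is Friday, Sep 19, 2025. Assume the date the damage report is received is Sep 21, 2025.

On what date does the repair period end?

Oct 10, 2025

The last day of the repair period: 15 business days after Sunday, Sep 21, 2025, skipping weekends — Sep 22, Sep 23, Sep 24, Sep 25, …, Oct 8, Oct 9, Oct 10 — lands on Friday, Oct 10, 2025.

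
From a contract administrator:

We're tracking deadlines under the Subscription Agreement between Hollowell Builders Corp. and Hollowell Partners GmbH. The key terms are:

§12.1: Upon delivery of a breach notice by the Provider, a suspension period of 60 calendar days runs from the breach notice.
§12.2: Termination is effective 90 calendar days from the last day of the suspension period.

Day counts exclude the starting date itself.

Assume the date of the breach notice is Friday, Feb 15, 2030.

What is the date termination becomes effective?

Jul 15, 2030

The last day of the suspension period: Feb 15, 2030 + 60 days = Apr 16, 2030.
The date termination becomes effective: 90 calendar days after Apr 16, 2030 is Jul 15, 2030.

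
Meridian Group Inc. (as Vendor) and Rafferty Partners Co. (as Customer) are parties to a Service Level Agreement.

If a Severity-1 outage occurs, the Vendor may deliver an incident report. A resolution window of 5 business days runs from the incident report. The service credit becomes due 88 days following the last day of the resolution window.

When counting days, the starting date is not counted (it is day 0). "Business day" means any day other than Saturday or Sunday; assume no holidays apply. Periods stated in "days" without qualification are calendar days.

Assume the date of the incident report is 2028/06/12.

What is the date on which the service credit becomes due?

The last day of the resolution window: counting 5 business days from Monday, 2028/06/12 (Jun 13, Jun 14, Jun 15, Jun 16, Jun 19, skipping weekends) reaches Monday, 2028/06/19.
The date on which the service credit becomes due: 2028/06/19 + 88 days = 2028/09/15.

2028/09/15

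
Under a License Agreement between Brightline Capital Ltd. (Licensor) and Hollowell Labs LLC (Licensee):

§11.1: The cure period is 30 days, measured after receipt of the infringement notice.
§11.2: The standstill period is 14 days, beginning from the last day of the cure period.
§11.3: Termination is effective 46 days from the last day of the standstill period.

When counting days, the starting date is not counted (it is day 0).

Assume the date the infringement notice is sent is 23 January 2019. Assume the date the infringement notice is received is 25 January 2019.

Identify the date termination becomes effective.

25 April 2019

The last day of the cure period: 30 calendar days after 25 January 2019 is 24 February 2019.
Adding 14 calendar days to 24 February 2019 gives 10 March 2019, which is the last day of the standstill period.
The date termination becomes effective: 10 March 2019 + 46 days = 25 April 2019.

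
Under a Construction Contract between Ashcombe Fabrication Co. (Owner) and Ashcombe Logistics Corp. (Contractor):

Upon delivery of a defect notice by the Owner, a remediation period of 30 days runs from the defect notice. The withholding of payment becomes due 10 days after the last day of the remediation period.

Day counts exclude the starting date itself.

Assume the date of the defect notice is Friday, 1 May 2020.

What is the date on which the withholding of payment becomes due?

10 June 2020

The last day of the remediation period: 1 May 2020 + 30 days = 31 May 2020.
Adding 10 calendar days to 31 May 2020 gives 10 June 2020, which is the date on which the withholding of payment becomes due.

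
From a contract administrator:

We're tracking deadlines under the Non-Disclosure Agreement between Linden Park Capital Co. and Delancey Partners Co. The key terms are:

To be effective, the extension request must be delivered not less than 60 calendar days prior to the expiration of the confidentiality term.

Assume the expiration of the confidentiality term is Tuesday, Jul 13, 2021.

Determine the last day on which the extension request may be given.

Jul 13, 2021 minus 60 days is May 14, 2021.

May 14, 2021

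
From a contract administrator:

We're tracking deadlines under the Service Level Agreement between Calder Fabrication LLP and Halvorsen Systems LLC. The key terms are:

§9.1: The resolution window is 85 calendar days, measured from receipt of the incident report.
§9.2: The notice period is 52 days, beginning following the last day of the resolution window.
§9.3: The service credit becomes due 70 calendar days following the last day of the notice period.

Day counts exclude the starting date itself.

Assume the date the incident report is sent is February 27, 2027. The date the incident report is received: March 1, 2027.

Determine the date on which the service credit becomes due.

September 24, 2027

Adding 85 calendar days to March 1, 2027 gives May 25, 2027, which is the last day of the resolution window.
The last day of the notice period: 52 calendar days after May 25, 2027 is July 16, 2027.
The date on which the service credit becomes due: 70 calendar days after July 16, 2027 is September 24, 2027.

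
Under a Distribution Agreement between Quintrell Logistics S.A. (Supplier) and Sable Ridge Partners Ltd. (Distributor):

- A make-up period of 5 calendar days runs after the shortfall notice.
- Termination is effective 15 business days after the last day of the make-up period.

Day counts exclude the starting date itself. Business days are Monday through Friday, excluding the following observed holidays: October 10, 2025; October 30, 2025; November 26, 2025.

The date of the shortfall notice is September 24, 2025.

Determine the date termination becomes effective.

Adding 5 calendar days to September 24, 2025 gives September 29, 2025, which is the last day of the make-up period.
From Monday, September 29, 2025, 15 business days (Sep 30, Oct 1, Oct 2, Oct 3, …, Oct 17, Oct 20, Oct 21, skipping weekends and the listed holiday on Oct 10) brings us to Tuesday, October 21, 2025, which is the date termination becomes effective.

October 21, 2025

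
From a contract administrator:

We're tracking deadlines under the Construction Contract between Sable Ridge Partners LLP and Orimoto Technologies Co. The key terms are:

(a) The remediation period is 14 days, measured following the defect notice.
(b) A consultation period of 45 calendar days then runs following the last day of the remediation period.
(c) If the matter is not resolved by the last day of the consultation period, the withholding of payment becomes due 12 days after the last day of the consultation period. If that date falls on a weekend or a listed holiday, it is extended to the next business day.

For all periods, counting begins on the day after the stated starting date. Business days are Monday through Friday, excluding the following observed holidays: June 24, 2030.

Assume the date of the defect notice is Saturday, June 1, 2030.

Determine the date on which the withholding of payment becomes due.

August 12, 2030

The last day of the remediation period: 14 calendar days after June 1, 2030 is June 15, 2030.
The last day of the consultation period: June 15, 2030 + 45 days = July 30, 2030.
Adding 12 calendar days to July 30, 2030 gives August 11, 2030, which is the date on which the withholding of payment becomes due. That falls on a Sunday, so it rolls to the next business day, Monday, August 12, 2030.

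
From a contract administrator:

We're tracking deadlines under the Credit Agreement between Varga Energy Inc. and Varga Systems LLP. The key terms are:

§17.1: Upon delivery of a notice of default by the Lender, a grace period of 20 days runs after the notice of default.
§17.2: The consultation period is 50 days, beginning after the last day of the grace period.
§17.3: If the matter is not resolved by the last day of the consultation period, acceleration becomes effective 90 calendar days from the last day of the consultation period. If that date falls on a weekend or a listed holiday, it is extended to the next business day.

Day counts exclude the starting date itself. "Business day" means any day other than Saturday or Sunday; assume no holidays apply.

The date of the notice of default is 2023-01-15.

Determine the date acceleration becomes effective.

2023-06-26

Adding 20 calendar days to 2023-01-15 gives 2023-02-04, which is the last day of the grace period.
The last day of the consultation period: 2023-02-04 + 50 days = 2023-03-26.
The date acceleration becomes effective: 2023-03-26 + 90 days = 2023-06-24. That falls on a Saturday, so it rolls to the next business day, Monday, 2023-06-26.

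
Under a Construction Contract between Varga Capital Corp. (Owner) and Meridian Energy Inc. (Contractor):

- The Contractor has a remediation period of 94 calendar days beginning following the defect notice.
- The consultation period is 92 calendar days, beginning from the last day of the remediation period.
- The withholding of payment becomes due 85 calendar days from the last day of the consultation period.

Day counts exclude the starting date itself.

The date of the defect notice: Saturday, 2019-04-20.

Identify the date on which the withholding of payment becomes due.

2020-01-16

The last day of the remediation period: 2019-04-20 + 94 days = 2019-07-23.
The last day of the consultation period: 92 calendar days after 2019-07-23 is 2019-10-23.
Adding 85 calendar days to 2019-10-23 gives 2020-01-16, which is the date on which the withholding of payment becomes due.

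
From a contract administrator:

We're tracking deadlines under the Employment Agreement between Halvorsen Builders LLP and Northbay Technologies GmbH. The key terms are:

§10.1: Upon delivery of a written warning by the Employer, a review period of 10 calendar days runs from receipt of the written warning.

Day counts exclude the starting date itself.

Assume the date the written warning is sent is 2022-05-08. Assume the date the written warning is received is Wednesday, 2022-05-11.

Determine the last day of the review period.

The last day of the review period: 10 calendar days after 2022-05-11 is 2022-05-21.

2022-05-21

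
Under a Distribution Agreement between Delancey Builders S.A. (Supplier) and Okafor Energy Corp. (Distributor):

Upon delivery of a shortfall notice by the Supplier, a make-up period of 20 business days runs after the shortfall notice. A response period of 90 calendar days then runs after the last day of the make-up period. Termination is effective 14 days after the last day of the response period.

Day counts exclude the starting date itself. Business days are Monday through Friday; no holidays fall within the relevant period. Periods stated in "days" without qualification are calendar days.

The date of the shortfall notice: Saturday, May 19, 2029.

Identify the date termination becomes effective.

The last day of the make-up period: counting 20 business days from Saturday, May 19, 2029 (May 21, May 22, May 23, May 24, …, Jun 13, Jun 14, Jun 15, skipping weekends) reaches Friday, Jun 15, 2029.
Adding 90 calendar days to Jun 15, 2029 gives Sep 13, 2029, which is the last day of the response period.
The date termination becomes effective: Sep 13, 2029 + 14 days = Sep 27, 2029.

Sep 27, 2029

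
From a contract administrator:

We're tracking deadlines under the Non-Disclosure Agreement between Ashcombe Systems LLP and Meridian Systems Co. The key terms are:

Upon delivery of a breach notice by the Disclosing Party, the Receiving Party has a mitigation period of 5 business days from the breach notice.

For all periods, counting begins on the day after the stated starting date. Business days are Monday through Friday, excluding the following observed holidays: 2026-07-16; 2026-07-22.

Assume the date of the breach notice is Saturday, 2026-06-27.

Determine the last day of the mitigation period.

2026-07-03

The last day of the mitigation period: counting 5 business days from Saturday, 2026-06-27 (Jun 29, Jun 30, Jul 1, Jul 2, Jul 3, skipping weekends) reaches Friday, 2026-07-03.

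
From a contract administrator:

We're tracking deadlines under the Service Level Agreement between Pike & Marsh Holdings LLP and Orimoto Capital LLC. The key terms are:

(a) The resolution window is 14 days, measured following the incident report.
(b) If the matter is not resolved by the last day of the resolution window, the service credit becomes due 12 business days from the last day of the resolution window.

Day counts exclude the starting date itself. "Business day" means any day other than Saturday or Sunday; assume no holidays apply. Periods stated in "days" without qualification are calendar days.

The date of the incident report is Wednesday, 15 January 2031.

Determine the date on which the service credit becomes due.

The last day of the resolution window: 14 calendar days after 15 January 2031 is 29 January 2031.
The date on which the service credit becomes due: counting 12 business days from Wednesday, 29 January 2031 (Jan 30, Jan 31, Feb 3, Feb 4, …, Feb 12, Feb 13, Feb 14, skipping weekends) reaches Friday, 14 February 2031.

14 February 2031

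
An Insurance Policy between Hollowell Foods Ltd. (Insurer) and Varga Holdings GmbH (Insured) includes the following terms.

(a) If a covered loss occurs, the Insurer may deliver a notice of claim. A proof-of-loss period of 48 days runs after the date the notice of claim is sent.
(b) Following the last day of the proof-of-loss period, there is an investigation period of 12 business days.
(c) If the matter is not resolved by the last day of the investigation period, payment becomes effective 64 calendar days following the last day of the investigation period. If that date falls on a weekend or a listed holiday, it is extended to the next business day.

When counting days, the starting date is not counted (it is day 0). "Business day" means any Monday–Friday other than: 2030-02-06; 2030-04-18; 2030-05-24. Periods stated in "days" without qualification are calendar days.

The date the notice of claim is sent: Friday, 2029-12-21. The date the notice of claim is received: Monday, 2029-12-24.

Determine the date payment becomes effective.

The last day of the proof-of-loss period: 2029-12-21 + 48 days = 2030-02-07.
From Thursday, 2030-02-07, 12 business days (Feb 8, Feb 11, Feb 12, Feb 13, …, Feb 21, Feb 22, Feb 25, skipping weekends) brings us to Monday, 2030-02-25, which is the last day of the investigation period.
Adding 64 calendar days to 2030-02-25 gives 2030-04-30, which is the date payment becomes effective. 2030-04-30 is a Tuesday and is not a listed holiday, so no roll-forward applies.

2030-04-30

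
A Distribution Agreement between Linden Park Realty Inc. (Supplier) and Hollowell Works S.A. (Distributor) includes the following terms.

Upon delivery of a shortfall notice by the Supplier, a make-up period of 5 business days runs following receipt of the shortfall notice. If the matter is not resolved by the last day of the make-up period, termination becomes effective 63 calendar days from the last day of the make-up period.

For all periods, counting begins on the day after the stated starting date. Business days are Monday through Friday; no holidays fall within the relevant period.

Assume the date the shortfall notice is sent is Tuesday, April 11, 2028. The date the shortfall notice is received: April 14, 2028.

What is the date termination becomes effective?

June 23, 2028

The last day of the make-up period: 5 business days after Friday, April 14, 2028, skipping weekends — Apr 17, Apr 18, Apr 19, Apr 20, Apr 21 — lands on Friday, April 21, 2028.
Adding 63 calendar days to April 21, 2028 gives June 23, 2028, which is the date termination becomes effective.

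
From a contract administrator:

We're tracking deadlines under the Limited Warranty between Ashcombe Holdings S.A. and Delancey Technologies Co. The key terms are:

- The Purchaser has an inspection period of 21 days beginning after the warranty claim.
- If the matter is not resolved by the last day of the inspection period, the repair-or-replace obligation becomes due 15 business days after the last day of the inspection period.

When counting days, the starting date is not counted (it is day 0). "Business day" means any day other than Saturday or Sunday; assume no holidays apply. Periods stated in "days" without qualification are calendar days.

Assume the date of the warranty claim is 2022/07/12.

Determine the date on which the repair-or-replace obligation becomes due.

The last day of the inspection period: 2022/07/12 + 21 days = 2022/08/02.
The date on which the repair-or-replace obligation becomes due: counting 15 business days from Tuesday, 2022/08/02 (Aug 3, Aug 4, Aug 5, Aug 8, …, Aug 19, Aug 22, Aug 23, skipping weekends) reaches Tuesday, 2022/08/23.

2022/08/23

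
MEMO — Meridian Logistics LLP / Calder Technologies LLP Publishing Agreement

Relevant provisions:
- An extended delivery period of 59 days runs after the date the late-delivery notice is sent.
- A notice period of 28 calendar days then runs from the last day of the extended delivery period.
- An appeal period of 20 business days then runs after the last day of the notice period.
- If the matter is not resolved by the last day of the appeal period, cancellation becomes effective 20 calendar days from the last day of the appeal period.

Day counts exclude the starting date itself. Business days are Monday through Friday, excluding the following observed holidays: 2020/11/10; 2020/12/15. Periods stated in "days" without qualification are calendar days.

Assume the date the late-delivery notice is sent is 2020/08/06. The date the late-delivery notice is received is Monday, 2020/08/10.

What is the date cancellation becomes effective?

The last day of the extended delivery period: 2020/08/06 + 59 days = 2020/10/04.
The last day of the notice period: 28 calendar days after 2020/10/04 is 2020/11/01.
The last day of the appeal period: 20 business days after Sunday, 2020/11/01, skipping weekends and the listed holiday on Nov 10 — Nov 2, Nov 3, Nov 4, Nov 5, …, Nov 26, Nov 27, Nov 30 — lands on Monday, 2020/11/30.
Adding 20 calendar days to 2020/11/30 gives 2020/12/20, which is the date cancellation becomes effective.

2020/12/20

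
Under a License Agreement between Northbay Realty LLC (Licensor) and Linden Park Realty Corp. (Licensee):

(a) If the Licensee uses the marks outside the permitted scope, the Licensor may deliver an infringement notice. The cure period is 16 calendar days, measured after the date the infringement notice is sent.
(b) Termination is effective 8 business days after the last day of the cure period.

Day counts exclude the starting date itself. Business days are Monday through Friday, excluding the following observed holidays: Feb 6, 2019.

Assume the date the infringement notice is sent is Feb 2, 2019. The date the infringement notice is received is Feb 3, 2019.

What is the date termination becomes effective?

Feb 28, 2019

Adding 16 calendar days to Feb 2, 2019 gives Feb 18, 2019, which is the last day of the cure period.
The date termination becomes effective: 8 business days after Monday, Feb 18, 2019, skipping weekends — Feb 19, Feb 20, Feb 21, Feb 22, Feb 25, Feb 26, Feb 27, Feb 28 — lands on Thursday, Feb 28, 2019.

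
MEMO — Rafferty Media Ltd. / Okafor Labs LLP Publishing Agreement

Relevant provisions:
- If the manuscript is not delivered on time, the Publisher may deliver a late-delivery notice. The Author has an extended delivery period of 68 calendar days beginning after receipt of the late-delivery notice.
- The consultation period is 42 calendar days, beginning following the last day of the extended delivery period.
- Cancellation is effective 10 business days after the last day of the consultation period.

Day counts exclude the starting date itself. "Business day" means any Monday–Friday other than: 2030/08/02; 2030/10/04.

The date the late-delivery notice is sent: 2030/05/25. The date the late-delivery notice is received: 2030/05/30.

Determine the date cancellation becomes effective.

2030/10/01

The last day of the extended delivery period: 68 calendar days after 2030/05/30 is 2030/08/06.
The last day of the consultation period: 2030/08/06 + 42 days = 2030/09/17.
From Tuesday, 2030/09/17, 10 business days (Sep 18, Sep 19, Sep 20, Sep 23, Sep 24, Sep 25, Sep 26, Sep 27, Sep 30, Oct 1, skipping weekends) brings us to Tuesday, 2030/10/01, which is the date cancellation becomes effective.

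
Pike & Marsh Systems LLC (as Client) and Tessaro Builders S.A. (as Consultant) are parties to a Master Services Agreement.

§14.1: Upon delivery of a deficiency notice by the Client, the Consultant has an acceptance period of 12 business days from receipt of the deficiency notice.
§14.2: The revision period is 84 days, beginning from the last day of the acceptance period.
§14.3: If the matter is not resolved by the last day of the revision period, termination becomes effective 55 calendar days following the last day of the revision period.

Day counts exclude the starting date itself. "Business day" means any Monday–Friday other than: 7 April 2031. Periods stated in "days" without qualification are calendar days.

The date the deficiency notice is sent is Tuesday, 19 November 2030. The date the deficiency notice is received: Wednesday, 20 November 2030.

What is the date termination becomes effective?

From Wednesday, 20 November 2030, 12 business days (Nov 21, Nov 22, Nov 25, Nov 26, …, Dec 4, Dec 5, Dec 6, skipping weekends) brings us to Friday, 6 December 2030, which is the last day of the acceptance period.
The last day of the revision period: 6 December 2030 + 84 days = 28 February 2031.
Adding 55 calendar days to 28 February 2031 gives 24 April 2031, which is the date termination becomes effective.

24 April 2031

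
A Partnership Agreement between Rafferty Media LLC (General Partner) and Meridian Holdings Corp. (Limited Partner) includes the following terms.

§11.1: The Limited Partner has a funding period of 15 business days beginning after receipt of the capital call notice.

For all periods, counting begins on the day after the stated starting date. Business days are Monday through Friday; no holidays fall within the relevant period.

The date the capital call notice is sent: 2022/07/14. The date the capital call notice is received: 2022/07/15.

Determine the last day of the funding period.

From Friday, 2022/07/15, 15 business days (Jul 18, Jul 19, Jul 20, Jul 21, …, Aug 3, Aug 4, Aug 5, skipping weekends) brings us to Friday, 2022/08/05, which is the last day of the funding period.

2022/08/05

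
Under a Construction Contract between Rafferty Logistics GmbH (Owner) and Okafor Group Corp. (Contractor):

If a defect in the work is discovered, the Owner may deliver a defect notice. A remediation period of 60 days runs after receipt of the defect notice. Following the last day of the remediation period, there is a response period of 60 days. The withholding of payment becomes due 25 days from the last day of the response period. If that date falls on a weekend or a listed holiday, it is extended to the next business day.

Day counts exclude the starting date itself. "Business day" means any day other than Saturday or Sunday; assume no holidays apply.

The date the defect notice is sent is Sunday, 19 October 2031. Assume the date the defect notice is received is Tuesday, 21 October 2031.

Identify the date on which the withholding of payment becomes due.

Adding 60 calendar days to 21 October 2031 gives 20 December 2031, which is the last day of the remediation period.
The last day of the response period: 60 calendar days after 20 December 2031 is 18 February 2032.
The date on which the withholding of payment becomes due: 25 calendar days after 18 February 2032 is 14 March 2032. That falls on a Sunday, so it rolls to the next business day, Monday, 15 March 2032.

15 March 2032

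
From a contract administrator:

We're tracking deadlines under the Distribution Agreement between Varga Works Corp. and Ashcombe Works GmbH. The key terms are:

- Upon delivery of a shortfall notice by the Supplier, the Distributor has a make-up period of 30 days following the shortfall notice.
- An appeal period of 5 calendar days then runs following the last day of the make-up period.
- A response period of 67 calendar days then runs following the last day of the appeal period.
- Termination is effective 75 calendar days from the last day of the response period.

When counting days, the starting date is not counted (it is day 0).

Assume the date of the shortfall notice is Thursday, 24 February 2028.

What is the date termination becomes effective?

Adding 30 calendar days to 24 February 2028 gives 25 March 2028, which is the last day of the make-up period.
Adding 5 calendar days to 25 March 2028 gives 30 March 2028, which is the last day of the appeal period.
Adding 67 calendar days to 30 March 2028 gives 5 June 2028, which is the last day of the response period.
Adding 75 calendar days to 5 June 2028 gives 19 August 2028, which is the date termination becomes effective.

19 August 2028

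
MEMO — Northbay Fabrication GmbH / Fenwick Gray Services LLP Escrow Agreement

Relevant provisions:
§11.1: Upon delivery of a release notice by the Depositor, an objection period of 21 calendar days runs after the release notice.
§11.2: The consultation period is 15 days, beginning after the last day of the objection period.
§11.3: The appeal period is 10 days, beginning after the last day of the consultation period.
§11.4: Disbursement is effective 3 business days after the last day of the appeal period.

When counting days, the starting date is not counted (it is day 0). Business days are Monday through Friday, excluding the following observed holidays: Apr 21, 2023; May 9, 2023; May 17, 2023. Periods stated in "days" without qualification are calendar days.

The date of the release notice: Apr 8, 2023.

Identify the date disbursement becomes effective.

Adding 21 calendar days to Apr 8, 2023 gives Apr 29, 2023, which is the last day of the objection period.
The last day of the consultation period: Apr 29, 2023 + 15 days = May 14, 2023.
The last day of the appeal period: 10 calendar days after May 14, 2023 is May 24, 2023.
From Wednesday, May 24, 2023, 3 business days (May 25, May 26, May 29, skipping weekends) brings us to Monday, May 29, 2023, which is the date disbursement becomes effective.

May 29, 2023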